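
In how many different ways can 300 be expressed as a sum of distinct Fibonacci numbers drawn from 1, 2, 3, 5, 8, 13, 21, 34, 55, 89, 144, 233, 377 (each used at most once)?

300 = 233+55+8+3+1 = 233+34+21+8+3+1 = 144+89+55+8+3+1 = 144+89+34+21+8+3+1 — 4 representations.

4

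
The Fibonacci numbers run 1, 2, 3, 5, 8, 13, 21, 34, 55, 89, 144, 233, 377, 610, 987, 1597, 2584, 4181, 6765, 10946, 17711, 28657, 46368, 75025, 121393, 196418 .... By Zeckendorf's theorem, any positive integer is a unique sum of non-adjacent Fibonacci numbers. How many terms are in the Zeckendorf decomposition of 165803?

Greedy algorithm:
subtract 121393 from 165803: 44410 remains
subtract 28657 from 44410: 15753 remains
subtract 10946 from 15753: 4807 remains
subtract 4181 from 4807: 626 remains
subtract 610 from 626: 16 remains
subtract 13 from 16: 3 remains
subtract 3 from 3: 0 remains
165803 = 121393 + 28657 + 10946 + 4181 + 610 + 13 + 3, which has 7 terms.

7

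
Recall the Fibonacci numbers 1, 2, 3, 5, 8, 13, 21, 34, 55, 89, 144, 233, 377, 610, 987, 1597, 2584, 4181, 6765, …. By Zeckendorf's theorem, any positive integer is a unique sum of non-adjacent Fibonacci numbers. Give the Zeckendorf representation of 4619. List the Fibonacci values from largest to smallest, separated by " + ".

4181 + 377 + 55 + 5 + 1

4619 − 4181 = 438
438 − 377 = 61
61 − 55 = 6
6 − 5 = 1
1 − 1 = 0
So 4619 = 4181 + 377 + 55 + 5 + 1, with no two terms consecutive in the sequence.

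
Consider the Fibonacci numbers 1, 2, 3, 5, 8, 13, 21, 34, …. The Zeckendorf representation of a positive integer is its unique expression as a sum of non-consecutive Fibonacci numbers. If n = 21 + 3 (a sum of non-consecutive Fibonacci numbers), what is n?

24

21 + 3 = 24.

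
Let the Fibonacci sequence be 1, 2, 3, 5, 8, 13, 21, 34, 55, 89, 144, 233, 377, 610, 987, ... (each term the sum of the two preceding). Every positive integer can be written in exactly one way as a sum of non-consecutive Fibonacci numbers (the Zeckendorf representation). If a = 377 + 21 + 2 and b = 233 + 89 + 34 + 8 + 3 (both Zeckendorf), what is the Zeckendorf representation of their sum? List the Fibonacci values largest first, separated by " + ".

610 + 144 + 13

The two numbers are 400 and 367, so their sum is 767.
Greedily peel off the largest Fibonacci term at each step:
610 ≤ 767 < 987, so take 610; remainder 157
144 ≤ 157 < 233, so take 144; remainder 13
13 ≤ 13 < 21, so take 13; remainder 0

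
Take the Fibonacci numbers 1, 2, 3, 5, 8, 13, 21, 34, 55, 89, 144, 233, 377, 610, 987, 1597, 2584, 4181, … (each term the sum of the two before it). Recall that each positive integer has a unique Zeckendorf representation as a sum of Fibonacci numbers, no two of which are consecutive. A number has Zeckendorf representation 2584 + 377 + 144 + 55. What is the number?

2584 + 377 + 144 + 55 = 3160.

3160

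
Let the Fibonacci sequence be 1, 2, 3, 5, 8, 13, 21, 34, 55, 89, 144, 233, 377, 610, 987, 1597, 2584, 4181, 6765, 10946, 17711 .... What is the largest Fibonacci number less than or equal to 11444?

10946 ≤ 11444 < 17711, so the largest Fibonacci number not exceeding 11444 is 10946.

10946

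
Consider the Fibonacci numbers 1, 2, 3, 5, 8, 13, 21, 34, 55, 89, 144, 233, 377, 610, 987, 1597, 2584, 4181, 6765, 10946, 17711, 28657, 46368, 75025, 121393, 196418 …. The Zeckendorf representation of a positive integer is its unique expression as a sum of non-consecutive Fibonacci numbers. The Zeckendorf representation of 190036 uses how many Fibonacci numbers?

7

subtract 121393 from 190036: 68643 remains
subtract 46368 from 68643: 22275 remains
subtract 17711 from 22275: 4564 remains
subtract 4181 from 4564: 383 remains
subtract 377 from 383: 6 remains
subtract 5 from 6: 1 remains
subtract 1 from 1: 0 remains
190036 = 121393 + 46368 + 17711 + 4181 + 377 + 5 + 1, which has 7 terms.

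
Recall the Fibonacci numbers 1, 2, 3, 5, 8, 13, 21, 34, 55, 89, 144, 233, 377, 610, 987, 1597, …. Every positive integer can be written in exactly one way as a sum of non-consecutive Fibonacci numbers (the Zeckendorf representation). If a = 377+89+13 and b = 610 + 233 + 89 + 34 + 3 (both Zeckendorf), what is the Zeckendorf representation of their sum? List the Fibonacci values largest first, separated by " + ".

987 + 377 + 55 + 21 + 8

The two numbers are 479 and 969, so their sum is 1448.
987 ≤ 1448 < 1597, so take 987; remainder 461
377 ≤ 461 < 610, so take 377; remainder 84
55 ≤ 84 < 89, so take 55; remainder 29
21 ≤ 29 < 34, so take 21; remainder 8
8 ≤ 8 < 13, so take 8; remainder 0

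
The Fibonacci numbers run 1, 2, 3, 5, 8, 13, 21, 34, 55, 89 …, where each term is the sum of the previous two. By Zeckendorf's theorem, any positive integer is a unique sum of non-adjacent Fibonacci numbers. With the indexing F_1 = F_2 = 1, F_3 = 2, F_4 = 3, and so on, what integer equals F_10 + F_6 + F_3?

65

F_10 + F_6 + F_3 = 55 + 8 + 2 = 65.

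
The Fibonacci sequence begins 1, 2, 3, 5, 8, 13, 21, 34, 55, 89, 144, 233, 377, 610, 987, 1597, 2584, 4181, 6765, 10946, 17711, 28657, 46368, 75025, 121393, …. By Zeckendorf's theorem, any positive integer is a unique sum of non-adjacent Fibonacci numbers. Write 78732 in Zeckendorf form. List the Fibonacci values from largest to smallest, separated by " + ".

Repeatedly subtract the largest Fibonacci number that fits:
subtract 75025 from 78732: 3707 remains
subtract 2584 from 3707: 1123 remains
subtract 987 from 1123: 136 remains
subtract 89 from 136: 47 remains
subtract 34 from 47: 13 remains
subtract 13 from 13: 0 remains
So 78732 = 75025 + 2584 + 987 + 89 + 34 + 13, with no two terms consecutive in the sequence.

75025 + 2584 + 987 + 89 + 34 + 13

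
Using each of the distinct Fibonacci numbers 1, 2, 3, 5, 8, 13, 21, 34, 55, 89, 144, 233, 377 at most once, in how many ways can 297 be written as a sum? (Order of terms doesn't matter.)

Starting from the Zeckendorf form and repeatedly splitting a term F_k into F_{k−1} + F_{k−2} (when neither is already used) reaches every representation.
297 = 233+55+8+1 = 233+55+5+3+1 = 233+34+21+8+1 = 144+89+55+8+1 = … (6 more), for 10 in all.

10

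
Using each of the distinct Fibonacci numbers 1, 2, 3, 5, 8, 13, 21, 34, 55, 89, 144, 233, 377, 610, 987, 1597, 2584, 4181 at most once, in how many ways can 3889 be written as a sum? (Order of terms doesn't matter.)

24

Each representation comes from the Zeckendorf form by replacing some F_k with F_{k−1} + F_{k−2} where possible.
3889 = 2584+987+233+55+21+8+1 = 2584+987+233+55+21+5+3+1 = 2584+987+144+89+55+21+8+1 = 2584+610+377+233+55+21+8+1 = … (20 more), for 24 in all.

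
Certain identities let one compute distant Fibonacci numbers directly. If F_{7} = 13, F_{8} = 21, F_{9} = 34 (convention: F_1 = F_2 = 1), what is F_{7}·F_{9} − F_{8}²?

13·34 − 21² = 442 − 441 = 1. (Cassini's identity: F_{k−1}F_{k+1} − F_k² = (−1)^k.)

1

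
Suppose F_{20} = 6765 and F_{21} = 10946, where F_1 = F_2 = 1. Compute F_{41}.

165580141

By F_{2k+1} = F_k² + F_{k+1}²: F_{41} = 6765² + 10946² = 45765225 + 119814916 = 165580141.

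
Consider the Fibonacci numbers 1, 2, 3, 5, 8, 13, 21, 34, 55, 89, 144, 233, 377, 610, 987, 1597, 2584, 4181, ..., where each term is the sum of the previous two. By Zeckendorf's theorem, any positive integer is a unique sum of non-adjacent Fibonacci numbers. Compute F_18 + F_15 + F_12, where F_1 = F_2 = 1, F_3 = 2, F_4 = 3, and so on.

F_18 + F_15 + F_12 = 2584 + 610 + 144 = 3338.

3338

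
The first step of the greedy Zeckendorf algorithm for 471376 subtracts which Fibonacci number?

317811 ≤ 471376 < 514229, so the largest Fibonacci number not exceeding 471376 is 317811.

317811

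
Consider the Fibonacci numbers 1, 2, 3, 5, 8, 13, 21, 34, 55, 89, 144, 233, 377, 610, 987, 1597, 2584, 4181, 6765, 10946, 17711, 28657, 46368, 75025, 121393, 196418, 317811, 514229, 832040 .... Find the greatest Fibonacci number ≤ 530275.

514229 ≤ 530275 < 832040, so the largest Fibonacci number not exceeding 530275 is 514229.

514229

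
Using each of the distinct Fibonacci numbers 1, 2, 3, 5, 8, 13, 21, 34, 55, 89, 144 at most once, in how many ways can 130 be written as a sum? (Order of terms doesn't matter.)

Each representation comes from the Zeckendorf form by replacing some F_k with F_{k−1} + F_{k−2} where possible.
130 = 89+34+5+2 = 89+21+13+5+2 = 55+34+21+13+5+2 — 3 representations.

3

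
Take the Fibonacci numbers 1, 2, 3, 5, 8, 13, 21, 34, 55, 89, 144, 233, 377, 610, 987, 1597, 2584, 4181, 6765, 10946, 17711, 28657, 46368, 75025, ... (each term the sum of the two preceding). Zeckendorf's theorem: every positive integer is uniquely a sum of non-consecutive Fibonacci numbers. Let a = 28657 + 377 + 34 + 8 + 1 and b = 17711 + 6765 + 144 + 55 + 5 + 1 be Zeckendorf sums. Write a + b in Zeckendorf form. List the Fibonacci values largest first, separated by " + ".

46368 + 6765 + 610 + 13 + 2

The two numbers are 29077 and 24681, so their sum is 53758.
Repeatedly subtract the largest Fibonacci number that fits:
take 46368 (≤ 53758); 53758 − 46368 = 7390
take 6765 (≤ 7390); 7390 − 6765 = 625
take 610 (≤ 625); 625 − 610 = 15
take 13 (≤ 15); 15 − 13 = 2
take 2 (≤ 2); 2 − 2 = 0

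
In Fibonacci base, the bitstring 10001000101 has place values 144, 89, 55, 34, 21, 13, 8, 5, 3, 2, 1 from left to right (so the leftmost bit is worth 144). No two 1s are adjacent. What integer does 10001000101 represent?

169

Summing the place values of the 1 bits: 144 + 21 + 3 + 1 = 169.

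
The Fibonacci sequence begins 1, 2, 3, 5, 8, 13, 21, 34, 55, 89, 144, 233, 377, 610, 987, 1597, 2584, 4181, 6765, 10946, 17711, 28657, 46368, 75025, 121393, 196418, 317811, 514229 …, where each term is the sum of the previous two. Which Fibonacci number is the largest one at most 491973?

317811

317811 ≤ 491973 < 514229, so the largest Fibonacci number not exceeding 491973 is 317811.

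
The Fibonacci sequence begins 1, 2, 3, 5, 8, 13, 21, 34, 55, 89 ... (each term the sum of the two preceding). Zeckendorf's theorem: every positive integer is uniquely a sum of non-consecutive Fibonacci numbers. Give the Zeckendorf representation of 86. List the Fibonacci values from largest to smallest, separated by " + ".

Repeatedly subtract the largest Fibonacci number that fits:
subtract 55 from 86: 31 remains
subtract 21 from 31: 10 remains
subtract 8 from 10: 2 remains
subtract 2 from 2: 0 remains
So 86 = 55 + 21 + 8 + 2, with no two terms consecutive in the sequence.

55 + 21 + 8 + 2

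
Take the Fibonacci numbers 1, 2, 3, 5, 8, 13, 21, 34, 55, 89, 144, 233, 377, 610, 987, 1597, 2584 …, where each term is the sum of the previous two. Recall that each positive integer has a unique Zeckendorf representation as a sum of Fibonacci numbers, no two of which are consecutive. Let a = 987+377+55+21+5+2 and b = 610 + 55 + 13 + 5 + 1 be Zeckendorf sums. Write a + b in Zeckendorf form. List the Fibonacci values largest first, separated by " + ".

The two numbers are 1447 and 684, so their sum is 2131.
Greedy algorithm:
2131: greatest Fibonacci not exceeding it is 1597, leaving 534
534: greatest Fibonacci not exceeding it is 377, leaving 157
157: greatest Fibonacci not exceeding it is 144, leaving 13
13: greatest Fibonacci not exceeding it is 13, leaving 0

1597 + 377 + 144 + 13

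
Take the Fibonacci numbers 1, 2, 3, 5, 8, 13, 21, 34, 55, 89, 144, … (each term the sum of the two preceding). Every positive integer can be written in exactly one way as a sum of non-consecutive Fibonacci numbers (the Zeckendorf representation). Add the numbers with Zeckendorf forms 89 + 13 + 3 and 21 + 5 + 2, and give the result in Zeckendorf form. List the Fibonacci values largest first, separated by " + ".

89 + 34 + 8 + 2

The two numbers are 105 and 28, so their sum is 133.
largest Fibonacci ≤ 133 is 89; 133 − 89 = 44
largest Fibonacci ≤ 44 is 34; 44 − 34 = 10
largest Fibonacci ≤ 10 is 8; 10 − 8 = 2
largest Fibonacci ≤ 2 is 2; 2 − 2 = 0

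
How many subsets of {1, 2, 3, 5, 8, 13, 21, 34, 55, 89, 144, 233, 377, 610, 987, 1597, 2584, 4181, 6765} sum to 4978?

Starting from the Zeckendorf form and repeatedly splitting a term F_k into F_{k−1} + F_{k−2} (when neither is already used) reaches every representation.
4978 = 4181+610+144+34+8+1 = 4181+610+144+34+5+3+1 = 4181+610+144+21+13+8+1 = … (37 more), for 40 in all.

40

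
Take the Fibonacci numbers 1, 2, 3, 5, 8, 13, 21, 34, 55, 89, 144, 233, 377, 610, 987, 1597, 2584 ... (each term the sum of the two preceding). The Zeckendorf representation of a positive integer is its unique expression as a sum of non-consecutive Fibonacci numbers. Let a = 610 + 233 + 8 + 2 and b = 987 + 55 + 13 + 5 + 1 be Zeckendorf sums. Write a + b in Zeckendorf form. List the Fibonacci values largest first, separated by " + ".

The two numbers are 853 and 1061, so their sum is 1914.
subtract 1597 from 1914: 317 remains
subtract 233 from 317: 84 remains
subtract 55 from 84: 29 remains
subtract 21 from 29: 8 remains
subtract 8 from 8: 0 remains

1597 + 233 + 55 + 21 + 8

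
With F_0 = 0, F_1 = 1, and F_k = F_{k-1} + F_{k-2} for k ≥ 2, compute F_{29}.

514229

Iterating the recurrence up to F_{22} = 17711 and F_{21} = 10946:
F_{23} = F_{22} + F_{21} = 17711 + 10946 = 28657
F_{24} = F_{23} + F_{22} = 28657 + 17711 = 46368
F_{25} = F_{24} + F_{23} = 46368 + 28657 = 75025
F_{26} = F_{25} + F_{24} = 75025 + 46368 = 121393
F_{27} = F_{26} + F_{25} = 121393 + 75025 = 196418
F_{28} = F_{27} + F_{26} = 196418 + 121393 = 317811
F_{29} = F_{28} + F_{27} = 317811 + 196418 = 514229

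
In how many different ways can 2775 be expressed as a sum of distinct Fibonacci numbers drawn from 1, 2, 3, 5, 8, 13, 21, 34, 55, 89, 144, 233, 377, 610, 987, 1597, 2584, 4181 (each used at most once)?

35

Starting from the Zeckendorf form and repeatedly splitting a term F_k into F_{k−1} + F_{k−2} (when neither is already used) reaches every representation.
2775 = 2584+144+34+13 = 2584+144+34+8+5 = 2584+89+55+34+13 = 1597+987+144+34+13 = … (31 more), for 35 in all.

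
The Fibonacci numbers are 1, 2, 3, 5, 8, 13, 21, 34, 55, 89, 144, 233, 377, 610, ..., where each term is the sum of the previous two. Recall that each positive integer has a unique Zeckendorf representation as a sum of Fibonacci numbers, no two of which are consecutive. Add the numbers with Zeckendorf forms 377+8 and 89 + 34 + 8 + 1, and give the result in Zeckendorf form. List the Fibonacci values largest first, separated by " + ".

The two numbers are 385 and 132, so their sum is 517.
517: greatest Fibonacci not exceeding it is 377, leaving 140
140: greatest Fibonacci not exceeding it is 89, leaving 51
51: greatest Fibonacci not exceeding it is 34, leaving 17
17: greatest Fibonacci not exceeding it is 13, leaving 4
4: greatest Fibonacci not exceeding it is 3, leaving 1
1: greatest Fibonacci not exceeding it is 1, leaving 0

377 + 89 + 34 + 13 + 3 + 1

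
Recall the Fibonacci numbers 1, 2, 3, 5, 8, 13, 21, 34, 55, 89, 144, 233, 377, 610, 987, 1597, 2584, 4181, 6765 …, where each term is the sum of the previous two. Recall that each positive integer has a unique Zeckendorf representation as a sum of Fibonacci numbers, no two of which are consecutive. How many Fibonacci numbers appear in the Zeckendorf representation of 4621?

4181 ≤ 4621 < 6765, so take 4181; remainder 440
377 ≤ 440 < 610, so take 377; remainder 63
55 ≤ 63 < 89, so take 55; remainder 8
8 ≤ 8 < 13, so take 8; remainder 0
4621 = 4181 + 377 + 55 + 8, which has 4 terms.

4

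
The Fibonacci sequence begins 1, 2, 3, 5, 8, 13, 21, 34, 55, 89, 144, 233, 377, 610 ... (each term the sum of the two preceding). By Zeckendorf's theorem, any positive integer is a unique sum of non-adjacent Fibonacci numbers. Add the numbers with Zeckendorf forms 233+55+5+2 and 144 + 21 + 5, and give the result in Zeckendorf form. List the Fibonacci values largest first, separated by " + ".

The two numbers are 295 and 170, so their sum is 465.
subtract 377 from 465: 88 remains
subtract 55 from 88: 33 remains
subtract 21 from 33: 12 remains
subtract 8 from 12: 4 remains
subtract 3 from 4: 1 remains
subtract 1 from 1: 0 remains

377 + 55 + 21 + 8 + 3 + 1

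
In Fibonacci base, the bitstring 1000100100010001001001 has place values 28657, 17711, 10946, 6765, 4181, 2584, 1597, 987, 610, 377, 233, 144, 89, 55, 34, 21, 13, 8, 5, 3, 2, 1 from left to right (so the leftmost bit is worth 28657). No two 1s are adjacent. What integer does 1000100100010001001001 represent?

33996

Summing the place values of the 1 bits: 28657 + 4181 + 987 + 144 + 21 + 5 + 1 = 33996.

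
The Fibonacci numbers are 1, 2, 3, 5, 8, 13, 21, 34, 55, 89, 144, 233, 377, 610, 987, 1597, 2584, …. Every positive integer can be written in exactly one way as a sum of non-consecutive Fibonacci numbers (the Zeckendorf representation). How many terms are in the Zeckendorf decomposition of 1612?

subtract 1597 from 1612: 15 remains
subtract 13 from 15: 2 remains
subtract 2 from 2: 0 remains
1612 = 1597 + 13 + 2, which has 3 terms.

3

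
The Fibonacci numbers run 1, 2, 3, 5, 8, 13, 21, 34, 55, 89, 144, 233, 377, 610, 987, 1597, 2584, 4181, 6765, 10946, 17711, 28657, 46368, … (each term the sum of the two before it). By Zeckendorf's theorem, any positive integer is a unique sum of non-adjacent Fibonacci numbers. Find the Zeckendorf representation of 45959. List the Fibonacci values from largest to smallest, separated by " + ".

take 28657 (≤ 45959); 45959 − 28657 = 17302
take 10946 (≤ 17302); 17302 − 10946 = 6356
take 4181 (≤ 6356); 6356 − 4181 = 2175
take 1597 (≤ 2175); 2175 − 1597 = 578
take 377 (≤ 578); 578 − 377 = 201
take 144 (≤ 201); 201 − 144 = 57
take 55 (≤ 57); 57 − 55 = 2
take 2 (≤ 2); 2 − 2 = 0
So 45959 = 28657 + 10946 + 4181 + 1597 + 377 + 144 + 55 + 2, with no two terms consecutive in the sequence.

28657 + 10946 + 4181 + 1597 + 377 + 144 + 55 + 2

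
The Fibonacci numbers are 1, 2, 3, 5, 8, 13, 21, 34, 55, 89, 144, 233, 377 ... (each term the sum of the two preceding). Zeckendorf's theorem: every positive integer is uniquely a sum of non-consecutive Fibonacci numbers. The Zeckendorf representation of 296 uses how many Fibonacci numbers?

3

largest Fibonacci ≤ 296 is 233; 296 − 233 = 63
largest Fibonacci ≤ 63 is 55; 63 − 55 = 8
largest Fibonacci ≤ 8 is 8; 8 − 8 = 0
296 = 233 + 55 + 8, which has 3 terms.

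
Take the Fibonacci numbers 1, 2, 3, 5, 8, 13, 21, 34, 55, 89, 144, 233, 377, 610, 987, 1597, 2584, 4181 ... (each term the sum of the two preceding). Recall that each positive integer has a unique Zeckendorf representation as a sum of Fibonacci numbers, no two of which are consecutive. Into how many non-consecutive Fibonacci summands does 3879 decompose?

7

3879 − 2584 = 1295
1295 − 987 = 308
308 − 233 = 75
75 − 55 = 20
20 − 13 = 7
7 − 5 = 2
2 − 2 = 0
3879 = 2584 + 987 + 233 + 55 + 13 + 5 + 2, which has 7 terms.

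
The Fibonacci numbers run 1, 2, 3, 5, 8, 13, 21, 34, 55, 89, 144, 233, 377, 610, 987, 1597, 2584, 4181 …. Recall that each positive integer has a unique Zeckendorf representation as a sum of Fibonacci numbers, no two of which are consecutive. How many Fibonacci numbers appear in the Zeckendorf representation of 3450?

5

Repeatedly subtract the largest Fibonacci number that fits:
largest Fibonacci ≤ 3450 is 2584; 3450 − 2584 = 866
largest Fibonacci ≤ 866 is 610; 866 − 610 = 256
largest Fibonacci ≤ 256 is 233; 256 − 233 = 23
largest Fibonacci ≤ 23 is 21; 23 − 21 = 2
largest Fibonacci ≤ 2 is 2; 2 − 2 = 0
3450 = 2584 + 610 + 233 + 21 + 2, which has 5 terms.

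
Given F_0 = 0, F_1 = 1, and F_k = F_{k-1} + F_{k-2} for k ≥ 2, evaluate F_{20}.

6765

Iterating the recurrence up to F_{15} = 610 and F_{14} = 377:
F_{16} = F_{15} + F_{14} = 610 + 377 = 987
F_{17} = F_{16} + F_{15} = 987 + 610 = 1597
F_{18} = F_{17} + F_{16} = 1597 + 987 = 2584
F_{19} = F_{18} + F_{17} = 2584 + 1597 = 4181
F_{20} = F_{19} + F_{18} = 4181 + 2584 = 6765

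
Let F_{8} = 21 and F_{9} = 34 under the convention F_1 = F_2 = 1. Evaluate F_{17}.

1597

By F_{2k+1} = F_k² + F_{k+1}²: F_{17} = 21² + 34² = 441 + 1156 = 1597.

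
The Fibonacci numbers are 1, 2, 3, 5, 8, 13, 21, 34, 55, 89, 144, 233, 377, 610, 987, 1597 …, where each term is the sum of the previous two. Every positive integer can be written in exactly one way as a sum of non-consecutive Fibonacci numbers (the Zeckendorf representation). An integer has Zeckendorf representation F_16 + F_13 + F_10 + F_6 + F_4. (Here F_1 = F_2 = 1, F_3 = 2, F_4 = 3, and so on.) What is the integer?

F_16 + F_13 + F_10 + F_6 + F_4 = 987 + 233 + 55 + 8 + 3 = 1286.

1286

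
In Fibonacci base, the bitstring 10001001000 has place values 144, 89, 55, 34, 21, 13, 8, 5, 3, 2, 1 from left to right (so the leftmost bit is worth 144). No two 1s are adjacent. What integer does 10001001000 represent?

Summing the place values of the 1 bits: 144 + 21 + 5 = 170.

170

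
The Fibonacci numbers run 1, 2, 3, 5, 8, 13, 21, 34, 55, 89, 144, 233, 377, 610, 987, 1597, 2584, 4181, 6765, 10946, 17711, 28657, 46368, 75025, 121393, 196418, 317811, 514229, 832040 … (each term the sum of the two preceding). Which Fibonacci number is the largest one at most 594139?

514229

514229 ≤ 594139 < 832040, so the largest Fibonacci number not exceeding 594139 is 514229.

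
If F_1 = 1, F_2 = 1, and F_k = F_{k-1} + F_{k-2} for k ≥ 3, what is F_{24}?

46368

Iterating the recurrence up to F_{18} = 2584 and F_{17} = 1597:
F_{19} = F_{18} + F_{17} = 2584 + 1597 = 4181
F_{20} = F_{19} + F_{18} = 4181 + 2584 = 6765
F_{21} = F_{20} + F_{19} = 6765 + 4181 = 10946
F_{22} = F_{21} + F_{20} = 10946 + 6765 = 17711
F_{23} = F_{22} + F_{21} = 17711 + 10946 = 28657
F_{24} = F_{23} + F_{22} = 28657 + 17711 = 46368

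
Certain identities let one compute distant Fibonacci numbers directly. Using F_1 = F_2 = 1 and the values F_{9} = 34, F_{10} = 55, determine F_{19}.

4181

By the addition formula F_{m+n} = F_m F_{n+1} + F_{m−1} F_n with m=10, n=9: F_{19} = 55·55 + 34·34 = 3025 + 1156 = 4181.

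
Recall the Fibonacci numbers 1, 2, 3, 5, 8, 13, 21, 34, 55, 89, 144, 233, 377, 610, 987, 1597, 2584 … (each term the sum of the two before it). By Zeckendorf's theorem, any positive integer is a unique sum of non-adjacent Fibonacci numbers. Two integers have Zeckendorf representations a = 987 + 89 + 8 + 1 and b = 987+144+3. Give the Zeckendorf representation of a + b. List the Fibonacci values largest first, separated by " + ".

The two numbers are 1085 and 1134, so their sum is 2219.
Greedily peel off the largest Fibonacci term at each step:
subtract 1597 from 2219: 622 remains
subtract 610 from 622: 12 remains
subtract 8 from 12: 4 remains
subtract 3 from 4: 1 remains
subtract 1 from 1: 0 remains

1597 + 610 + 8 + 3 + 1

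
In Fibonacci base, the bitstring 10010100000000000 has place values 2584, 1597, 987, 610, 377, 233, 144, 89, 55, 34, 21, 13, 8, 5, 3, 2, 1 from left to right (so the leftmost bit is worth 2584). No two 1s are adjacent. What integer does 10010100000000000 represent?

3427

Summing the place values of the 1 bits: 2584 + 610 + 233 = 3427.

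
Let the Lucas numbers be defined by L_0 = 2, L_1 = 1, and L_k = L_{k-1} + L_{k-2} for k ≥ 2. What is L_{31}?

3010349

Iterating the recurrence up to L_{23} = 64079 and L_{22} = 39603:
L_{24} = L_{23} + L_{22} = 64079 + 39603 = 103682
L_{25} = L_{24} + L_{23} = 103682 + 64079 = 167761
L_{26} = L_{25} + L_{24} = 167761 + 103682 = 271443
L_{27} = L_{26} + L_{25} = 271443 + 167761 = 439204
L_{28} = L_{27} + L_{26} = 439204 + 271443 = 710647
L_{29} = L_{28} + L_{27} = 710647 + 439204 = 1149851
L_{30} = L_{29} + L_{28} = 1149851 + 710647 = 1860498
L_{31} = L_{30} + L_{29} = 1860498 + 1149851 = 3010349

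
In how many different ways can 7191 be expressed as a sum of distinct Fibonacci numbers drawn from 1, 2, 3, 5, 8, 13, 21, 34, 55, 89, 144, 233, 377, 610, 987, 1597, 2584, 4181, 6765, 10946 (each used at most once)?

33

Each representation comes from the Zeckendorf form by replacing some F_k with F_{k−1} + F_{k−2} where possible.
7191 = 6765+377+34+13+2 = 6765+377+34+8+5+2 = 6765+233+144+34+13+2 = 4181+2584+377+34+13+2 = 6765+377+21+13+8+5+2 = … (28 more), for 33 in all.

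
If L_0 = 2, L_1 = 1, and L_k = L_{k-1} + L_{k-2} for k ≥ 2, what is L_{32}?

4870847

Iterating the recurrence up to L_{26} = 271443 and L_{25} = 167761:
L_{27} = L_{26} + L_{25} = 271443 + 167761 = 439204
L_{28} = L_{27} + L_{26} = 439204 + 271443 = 710647
L_{29} = L_{28} + L_{27} = 710647 + 439204 = 1149851
L_{30} = L_{29} + L_{28} = 1149851 + 710647 = 1860498
L_{31} = L_{30} + L_{29} = 1860498 + 1149851 = 3010349
L_{32} = L_{31} + L_{30} = 3010349 + 1860498 = 4870847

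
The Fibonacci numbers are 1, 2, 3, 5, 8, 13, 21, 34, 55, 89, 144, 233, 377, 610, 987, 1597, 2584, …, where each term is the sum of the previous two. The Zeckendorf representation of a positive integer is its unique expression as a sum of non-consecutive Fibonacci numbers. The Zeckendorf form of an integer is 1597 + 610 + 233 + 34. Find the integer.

2474

1597 + 610 + 233 + 34 = 2474.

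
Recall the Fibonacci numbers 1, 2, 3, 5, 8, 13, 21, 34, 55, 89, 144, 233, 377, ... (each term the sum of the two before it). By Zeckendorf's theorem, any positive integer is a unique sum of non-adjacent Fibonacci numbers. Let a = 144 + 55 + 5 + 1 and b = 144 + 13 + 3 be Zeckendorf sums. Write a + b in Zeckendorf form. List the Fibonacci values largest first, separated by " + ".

233 + 89 + 34 + 8 + 1

The two numbers are 205 and 160, so their sum is 365.
Greedy algorithm:
take 233 (≤ 365); 365 − 233 = 132
take 89 (≤ 132); 132 − 89 = 43
take 34 (≤ 43); 43 − 34 = 9
take 8 (≤ 9); 9 − 8 = 1
take 1 (≤ 1); 1 − 1 = 0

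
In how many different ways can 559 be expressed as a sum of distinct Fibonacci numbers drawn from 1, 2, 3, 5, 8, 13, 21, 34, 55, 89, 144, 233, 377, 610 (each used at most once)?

9

Each representation comes from the Zeckendorf form by replacing some F_k with F_{k−1} + F_{k−2} where possible.
559 = 377+144+34+3+1 = 377+144+21+13+3+1 = 377+89+55+34+3+1 = 377+144+21+8+5+3+1 = 377+89+55+21+13+3+1 = … (4 more), for 9 in all.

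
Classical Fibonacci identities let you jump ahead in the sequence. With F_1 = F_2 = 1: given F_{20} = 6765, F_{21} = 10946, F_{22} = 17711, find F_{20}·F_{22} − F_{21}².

6765·17711 − 10946² = 119814915 − 119814916 = -1. (Cassini's identity: F_{k−1}F_{k+1} − F_k² = (−1)^k.)

-1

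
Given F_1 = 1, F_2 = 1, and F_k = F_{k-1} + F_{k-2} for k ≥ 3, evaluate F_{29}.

514229

Iterating the recurrence up to F_{23} = 28657 and F_{22} = 17711:
F_{24} = F_{23} + F_{22} = 28657 + 17711 = 46368
F_{25} = F_{24} + F_{23} = 46368 + 28657 = 75025
F_{26} = F_{25} + F_{24} = 75025 + 46368 = 121393
F_{27} = F_{26} + F_{25} = 121393 + 75025 = 196418
F_{28} = F_{27} + F_{26} = 196418 + 121393 = 317811
F_{29} = F_{28} + F_{27} = 317811 + 196418 = 514229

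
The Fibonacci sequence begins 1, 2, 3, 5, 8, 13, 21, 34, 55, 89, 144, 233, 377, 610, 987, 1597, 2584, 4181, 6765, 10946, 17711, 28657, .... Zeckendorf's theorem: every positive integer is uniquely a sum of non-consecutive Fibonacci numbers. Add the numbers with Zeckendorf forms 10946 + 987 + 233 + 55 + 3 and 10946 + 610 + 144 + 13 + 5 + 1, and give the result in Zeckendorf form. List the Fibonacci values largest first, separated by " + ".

The two numbers are 12224 and 11719, so their sum is 23943.
take 17711 (≤ 23943); 23943 − 17711 = 6232
take 4181 (≤ 6232); 6232 − 4181 = 2051
take 1597 (≤ 2051); 2051 − 1597 = 454
take 377 (≤ 454); 454 − 377 = 77
take 55 (≤ 77); 77 − 55 = 22
take 21 (≤ 22); 22 − 21 = 1
take 1 (≤ 1); 1 − 1 = 0

17711 + 4181 + 1597 + 377 + 55 + 21 + 1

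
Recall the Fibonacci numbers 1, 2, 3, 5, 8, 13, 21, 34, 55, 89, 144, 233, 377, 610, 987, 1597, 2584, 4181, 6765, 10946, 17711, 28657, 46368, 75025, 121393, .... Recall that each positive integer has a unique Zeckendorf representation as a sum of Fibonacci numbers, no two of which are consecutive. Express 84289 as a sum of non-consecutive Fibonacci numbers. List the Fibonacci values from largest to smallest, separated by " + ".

largest Fibonacci ≤ 84289 is 75025; 84289 − 75025 = 9264
largest Fibonacci ≤ 9264 is 6765; 9264 − 6765 = 2499
largest Fibonacci ≤ 2499 is 1597; 2499 − 1597 = 902
largest Fibonacci ≤ 902 is 610; 902 − 610 = 292
largest Fibonacci ≤ 292 is 233; 292 − 233 = 59
largest Fibonacci ≤ 59 is 55; 59 − 55 = 4
largest Fibonacci ≤ 4 is 3; 4 − 3 = 1
largest Fibonacci ≤ 1 is 1; 1 − 1 = 0
So 84289 = 75025 + 6765 + 1597 + 610 + 233 + 55 + 3 + 1, with no two terms consecutive in the sequence.

75025 + 6765 + 1597 + 610 + 233 + 55 + 3 + 1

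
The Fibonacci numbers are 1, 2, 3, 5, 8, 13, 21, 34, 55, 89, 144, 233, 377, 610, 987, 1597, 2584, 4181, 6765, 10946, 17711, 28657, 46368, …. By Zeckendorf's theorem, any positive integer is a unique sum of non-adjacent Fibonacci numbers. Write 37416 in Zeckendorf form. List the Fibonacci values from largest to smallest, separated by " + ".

Repeatedly subtract the largest Fibonacci number that fits:
largest Fibonacci ≤ 37416 is 28657; 37416 − 28657 = 8759
largest Fibonacci ≤ 8759 is 6765; 8759 − 6765 = 1994
largest Fibonacci ≤ 1994 is 1597; 1994 − 1597 = 397
largest Fibonacci ≤ 397 is 377; 397 − 377 = 20
largest Fibonacci ≤ 20 is 13; 20 − 13 = 7
largest Fibonacci ≤ 7 is 5; 7 − 5 = 2
largest Fibonacci ≤ 2 is 2; 2 − 2 = 0
So 37416 = 28657 + 6765 + 1597 + 377 + 13 + 5 + 2, with no two terms consecutive in the sequence.

28657 + 6765 + 1597 + 377 + 13 + 5 + 2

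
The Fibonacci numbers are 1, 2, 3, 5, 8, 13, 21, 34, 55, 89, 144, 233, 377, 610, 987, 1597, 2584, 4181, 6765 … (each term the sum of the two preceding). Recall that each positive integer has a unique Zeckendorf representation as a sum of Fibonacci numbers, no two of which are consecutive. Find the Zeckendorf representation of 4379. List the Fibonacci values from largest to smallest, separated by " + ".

4181 + 144 + 34 + 13 + 5 + 2

4379: greatest Fibonacci not exceeding it is 4181, leaving 198
198: greatest Fibonacci not exceeding it is 144, leaving 54
54: greatest Fibonacci not exceeding it is 34, leaving 20
20: greatest Fibonacci not exceeding it is 13, leaving 7
7: greatest Fibonacci not exceeding it is 5, leaving 2
2: greatest Fibonacci not exceeding it is 2, leaving 0
So 4379 = 4181 + 144 + 34 + 13 + 5 + 2, with no two terms consecutive in the sequence.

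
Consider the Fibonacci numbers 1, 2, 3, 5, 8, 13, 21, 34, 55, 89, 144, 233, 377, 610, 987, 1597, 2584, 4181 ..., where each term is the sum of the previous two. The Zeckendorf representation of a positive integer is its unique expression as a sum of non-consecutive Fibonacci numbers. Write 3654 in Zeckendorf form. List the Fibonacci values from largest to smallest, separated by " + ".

2584 + 987 + 55 + 21 + 5 + 2

3654: greatest Fibonacci not exceeding it is 2584, leaving 1070
1070: greatest Fibonacci not exceeding it is 987, leaving 83
83: greatest Fibonacci not exceeding it is 55, leaving 28
28: greatest Fibonacci not exceeding it is 21, leaving 7
7: greatest Fibonacci not exceeding it is 5, leaving 2
2: greatest Fibonacci not exceeding it is 2, leaving 0
So 3654 = 2584 + 987 + 55 + 21 + 5 + 2, with no two terms consecutive in the sequence.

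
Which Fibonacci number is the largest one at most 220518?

196418

196418 ≤ 220518 < 317811, so the largest Fibonacci number not exceeding 220518 is 196418.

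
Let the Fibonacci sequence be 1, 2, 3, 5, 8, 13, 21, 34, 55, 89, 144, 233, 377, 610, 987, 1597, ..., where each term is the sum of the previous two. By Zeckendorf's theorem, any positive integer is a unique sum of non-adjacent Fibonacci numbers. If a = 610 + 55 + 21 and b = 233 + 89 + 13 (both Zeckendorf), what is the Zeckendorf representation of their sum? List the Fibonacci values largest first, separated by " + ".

987 + 34

The two numbers are 686 and 335, so their sum is 1021.
Greedy algorithm:
1021: greatest Fibonacci not exceeding it is 987, leaving 34
34: greatest Fibonacci not exceeding it is 34, leaving 0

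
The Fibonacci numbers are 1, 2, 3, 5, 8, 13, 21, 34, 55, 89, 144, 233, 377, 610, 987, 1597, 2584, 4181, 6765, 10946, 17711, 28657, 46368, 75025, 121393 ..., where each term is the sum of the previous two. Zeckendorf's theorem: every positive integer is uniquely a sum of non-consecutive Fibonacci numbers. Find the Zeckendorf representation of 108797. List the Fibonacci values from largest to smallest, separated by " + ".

Greedy algorithm:
largest Fibonacci ≤ 108797 is 75025; 108797 − 75025 = 33772
largest Fibonacci ≤ 33772 is 28657; 33772 − 28657 = 5115
largest Fibonacci ≤ 5115 is 4181; 5115 − 4181 = 934
largest Fibonacci ≤ 934 is 610; 934 − 610 = 324
largest Fibonacci ≤ 324 is 233; 324 − 233 = 91
largest Fibonacci ≤ 91 is 89; 91 − 89 = 2
largest Fibonacci ≤ 2 is 2; 2 − 2 = 0
So 108797 = 75025 + 28657 + 4181 + 610 + 233 + 89 + 2, with no two terms consecutive in the sequence.

75025 + 28657 + 4181 + 610 + 233 + 89 + 2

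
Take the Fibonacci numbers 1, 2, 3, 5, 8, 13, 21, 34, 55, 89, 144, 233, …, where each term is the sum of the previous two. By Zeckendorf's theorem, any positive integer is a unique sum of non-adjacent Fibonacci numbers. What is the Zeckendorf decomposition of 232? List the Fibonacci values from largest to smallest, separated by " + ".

144 + 55 + 21 + 8 + 3 + 1

Greedily peel off the largest Fibonacci term at each step:
144 ≤ 232 < 233, so take 144; remainder 88
55 ≤ 88 < 89, so take 55; remainder 33
21 ≤ 33 < 34, so take 21; remainder 12
8 ≤ 12 < 13, so take 8; remainder 4
3 ≤ 4 < 5, so take 3; remainder 1
1 ≤ 1 < 2, so take 1; remainder 0
So 232 = 144 + 55 + 21 + 8 + 3 + 1, with no two terms consecutive in the sequence.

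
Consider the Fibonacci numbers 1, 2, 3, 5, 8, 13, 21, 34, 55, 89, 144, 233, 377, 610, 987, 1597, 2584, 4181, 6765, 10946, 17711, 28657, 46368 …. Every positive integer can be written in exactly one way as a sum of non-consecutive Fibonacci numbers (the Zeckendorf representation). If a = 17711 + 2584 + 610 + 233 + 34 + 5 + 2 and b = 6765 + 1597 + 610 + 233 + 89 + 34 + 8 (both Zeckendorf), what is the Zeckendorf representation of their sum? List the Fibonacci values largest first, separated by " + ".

The two numbers are 21179 and 9336, so their sum is 30515.
30515 − 28657 = 1858
1858 − 1597 = 261
261 − 233 = 28
28 − 21 = 7
7 − 5 = 2
2 − 2 = 0

28657 + 1597 + 233 + 21 + 5 + 2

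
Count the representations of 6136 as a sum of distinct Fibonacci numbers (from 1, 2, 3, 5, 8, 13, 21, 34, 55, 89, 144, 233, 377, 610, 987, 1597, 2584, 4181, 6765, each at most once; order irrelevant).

25

6136 = 4181+1597+233+89+34+2 = 4181+1597+233+89+21+13+2 = 4181+987+610+233+89+34+2 = 4181+1597+233+89+21+8+5+2 = … (21 more), for 25 in all.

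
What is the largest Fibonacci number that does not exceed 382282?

317811

317811 ≤ 382282 < 514229, so the largest Fibonacci number not exceeding 382282 is 317811.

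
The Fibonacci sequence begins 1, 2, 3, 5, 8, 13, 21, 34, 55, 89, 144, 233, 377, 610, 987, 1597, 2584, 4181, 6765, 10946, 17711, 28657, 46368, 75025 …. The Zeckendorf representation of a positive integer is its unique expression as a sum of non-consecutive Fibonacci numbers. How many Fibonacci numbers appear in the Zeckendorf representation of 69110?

Greedily peel off the largest Fibonacci term at each step:
subtract 46368 from 69110: 22742 remains
subtract 17711 from 22742: 5031 remains
subtract 4181 from 5031: 850 remains
subtract 610 from 850: 240 remains
subtract 233 from 240: 7 remains
subtract 5 from 7: 2 remains
subtract 2 from 2: 0 remains
69110 = 46368 + 17711 + 4181 + 610 + 233 + 5 + 2, which has 7 terms.

7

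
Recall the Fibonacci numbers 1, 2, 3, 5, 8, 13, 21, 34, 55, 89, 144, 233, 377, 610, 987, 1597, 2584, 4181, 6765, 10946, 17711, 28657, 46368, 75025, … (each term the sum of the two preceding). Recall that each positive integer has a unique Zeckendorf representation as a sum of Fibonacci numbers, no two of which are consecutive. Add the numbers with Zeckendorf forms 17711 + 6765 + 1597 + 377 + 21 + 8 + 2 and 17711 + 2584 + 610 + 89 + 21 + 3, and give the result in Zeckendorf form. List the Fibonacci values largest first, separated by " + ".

46368 + 987 + 144

The two numbers are 26481 and 21018, so their sum is 47499.
Repeatedly subtract the largest Fibonacci number that fits:
46368 ≤ 47499 < 75025, so take 46368; remainder 1131
987 ≤ 1131 < 1597, so take 987; remainder 144
144 ≤ 144 < 233, so take 144; remainder 0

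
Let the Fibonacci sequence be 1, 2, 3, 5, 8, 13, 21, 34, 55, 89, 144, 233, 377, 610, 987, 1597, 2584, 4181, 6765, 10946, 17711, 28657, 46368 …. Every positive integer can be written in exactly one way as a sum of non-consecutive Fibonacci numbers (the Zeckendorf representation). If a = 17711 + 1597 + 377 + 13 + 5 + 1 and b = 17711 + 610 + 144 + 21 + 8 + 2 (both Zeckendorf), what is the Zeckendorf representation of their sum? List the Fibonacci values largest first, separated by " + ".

The two numbers are 19704 and 18496, so their sum is 38200.
38200 − 28657 = 9543
9543 − 6765 = 2778
2778 − 2584 = 194
194 − 144 = 50
50 − 34 = 16
16 − 13 = 3
3 − 3 = 0

28657 + 6765 + 2584 + 144 + 34 + 13 + 3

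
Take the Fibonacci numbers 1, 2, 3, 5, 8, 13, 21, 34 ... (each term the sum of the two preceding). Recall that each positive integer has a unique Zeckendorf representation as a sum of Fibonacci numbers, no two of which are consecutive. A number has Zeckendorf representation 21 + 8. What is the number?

21 + 8 = 29.

29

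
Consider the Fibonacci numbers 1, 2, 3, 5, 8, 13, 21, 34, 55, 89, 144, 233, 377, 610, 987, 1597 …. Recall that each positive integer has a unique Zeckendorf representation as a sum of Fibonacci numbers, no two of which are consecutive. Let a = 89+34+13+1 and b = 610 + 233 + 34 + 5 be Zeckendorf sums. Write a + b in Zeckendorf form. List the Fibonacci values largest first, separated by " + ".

987 + 21 + 8 + 3

The two numbers are 137 and 882, so their sum is 1019.
Greedily peel off the largest Fibonacci term at each step:
take 987 (≤ 1019); 1019 − 987 = 32
take 21 (≤ 32); 32 − 21 = 11
take 8 (≤ 11); 11 − 8 = 3
take 3 (≤ 3); 3 − 3 = 0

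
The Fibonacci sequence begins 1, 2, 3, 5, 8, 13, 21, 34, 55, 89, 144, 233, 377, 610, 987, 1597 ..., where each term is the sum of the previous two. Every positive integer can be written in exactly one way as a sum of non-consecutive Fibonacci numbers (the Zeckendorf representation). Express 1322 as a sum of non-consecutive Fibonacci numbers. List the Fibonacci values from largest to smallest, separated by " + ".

987 + 233 + 89 + 13

1322: greatest Fibonacci not exceeding it is 987, leaving 335
335: greatest Fibonacci not exceeding it is 233, leaving 102
102: greatest Fibonacci not exceeding it is 89, leaving 13
13: greatest Fibonacci not exceeding it is 13, leaving 0
So 1322 = 987 + 233 + 89 + 13, with no two terms consecutive in the sequence.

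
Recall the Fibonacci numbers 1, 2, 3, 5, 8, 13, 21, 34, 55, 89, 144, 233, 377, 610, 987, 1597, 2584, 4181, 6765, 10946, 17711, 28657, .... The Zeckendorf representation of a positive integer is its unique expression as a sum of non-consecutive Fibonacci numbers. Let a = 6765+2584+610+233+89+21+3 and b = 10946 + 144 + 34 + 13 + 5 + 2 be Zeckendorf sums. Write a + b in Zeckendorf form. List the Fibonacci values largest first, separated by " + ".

The two numbers are 10305 and 11144, so their sum is 21449.
Repeatedly subtract the largest Fibonacci number that fits:
take 17711 (≤ 21449); 21449 − 17711 = 3738
take 2584 (≤ 3738); 3738 − 2584 = 1154
take 987 (≤ 1154); 1154 − 987 = 167
take 144 (≤ 167); 167 − 144 = 23
take 21 (≤ 23); 23 − 21 = 2
take 2 (≤ 2); 2 − 2 = 0

17711 + 2584 + 987 + 144 + 21 + 2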